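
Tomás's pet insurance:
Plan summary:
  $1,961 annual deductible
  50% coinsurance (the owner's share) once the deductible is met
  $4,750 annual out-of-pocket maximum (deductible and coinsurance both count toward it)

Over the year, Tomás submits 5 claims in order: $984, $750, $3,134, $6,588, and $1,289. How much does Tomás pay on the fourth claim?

Bill 1, $984: all of it applies to the deductible. Owner pays $984; OOP now $984.
Bill 2, $750: all of it applies to the deductible. Owner pays $750; OOP now $1,734.
Bill 3, $3,134: $227 to deductible, leaving $2,907; 50% of $2,907 = $1,453.50. Cost to owner: $1,680.50. OOP to date $3,414.50.
Bill 4, $6,588: 50% coinsurance on $6,588 = $3,294. That would push OOP to $6,708.50, over the $4,750 cap, so owner pays $4,750 − $3,414.50 = $1,335.50.

$1,335.50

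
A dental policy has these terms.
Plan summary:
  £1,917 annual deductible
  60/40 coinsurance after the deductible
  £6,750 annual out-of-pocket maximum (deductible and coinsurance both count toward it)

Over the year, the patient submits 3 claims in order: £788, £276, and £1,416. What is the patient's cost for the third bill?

Bill 1, £788: entire amount goes to the deductible. Cost to patient: £788. OOP to date £788.
Bill 2, £276: entire amount goes to the deductible. Cost to patient: £276. OOP to date £1,064.
Bill 3, £1,416: £853 finishes the deductible; £563 goes to coinsurance; patient's 40% is £225.20. Patient owes £1,078.20 (running OOP £2,142.20).

£1,078.20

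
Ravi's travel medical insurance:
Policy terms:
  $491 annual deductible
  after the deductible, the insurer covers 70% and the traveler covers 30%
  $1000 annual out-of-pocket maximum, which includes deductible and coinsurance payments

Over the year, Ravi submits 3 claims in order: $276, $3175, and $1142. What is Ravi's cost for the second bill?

Bill 1, $276: entire amount goes to the deductible. Traveler owes $276 (running OOP $276).
Bill 2, $3175: $215 finishes the deductible; $2960 goes to coinsurance; traveler's 30% is $888. Together that's $215 + $888 = $1103. Adding that to $276 gives $1379, past the $1000 cap; traveler pays only $1000 − $276 = $724.

$724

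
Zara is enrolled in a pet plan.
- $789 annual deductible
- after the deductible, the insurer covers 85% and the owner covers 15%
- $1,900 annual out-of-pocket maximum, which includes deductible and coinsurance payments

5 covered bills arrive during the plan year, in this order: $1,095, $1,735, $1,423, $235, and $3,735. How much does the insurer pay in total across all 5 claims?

Claim 1 — $1,095: $789 to deductible, leaving $306; 15% of $306 = $45.90. Owner pays $834.90; OOP now $834.90. Plan pays $1,095 − $834.90 = $260.10.
Claim 2 — $1,735: 15% coinsurance on $1,735 = $260.25. Cost to owner: $260.25. OOP to date $1,095.15. Insurer: $1,735 − $260.25 = $1,474.75.
Claim 3 — $1,423: deductible met; 15% of $1,423 = $213.45. Cost to owner: $213.45. OOP to date $1,308.60. Insurer: $1,423 − $213.45 = $1,209.55.
Claim 4 — $235: deductible already satisfied, so owner's share is 15% × $235 = $35.25. Cost to owner: $35.25. OOP to date $1,343.85. Plan pays $235 − $35.25 = $199.75.
Claim 5 — $3,735: 15% coinsurance on $3,735 = $560.25. OOP would hit $1,904.10 > $1,900, so the cap limits the owner to $1,900 − $1,343.85 = $556.15. Plan pays $3,735 − $556.15 = $3,178.85.
Insurer total: $260.10 + $1,474.75 + $1,209.55 + $199.75 + $3,178.85 = $6,323.

$6,323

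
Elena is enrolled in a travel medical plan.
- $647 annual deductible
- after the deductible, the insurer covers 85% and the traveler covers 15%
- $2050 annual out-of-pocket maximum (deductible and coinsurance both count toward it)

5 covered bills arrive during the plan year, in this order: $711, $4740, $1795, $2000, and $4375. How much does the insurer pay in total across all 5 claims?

$11571

#1 ($711): deductible takes $647, $64 remains; 15% of $64 = $9.60. Traveler owes $656.60 (running OOP $656.60). Insurer: $711 − $656.60 = $54.40.
#2 ($4740): deductible already satisfied, so traveler's share is 15% × $4740 = $711. Traveler owes $711 (running OOP $1367.60). Insurer: $4740 − $711 = $4029.
#3 ($1795): deductible already satisfied, so traveler's share is 15% × $1795 = $269.25. Traveler pays $269.25; OOP now $1636.85. Insurer: $1795 − $269.25 = $1525.75.
#4 ($2000): 15% coinsurance on $2000 = $300. Traveler pays $300; OOP now $1936.85. Insurer: $2000 − $300 = $1700.
#5 ($4375): 15% coinsurance on $4375 = $656.25. OOP would hit $2593.10 > $2050, so the cap limits the traveler to $2050 − $1936.85 = $113.15. Plan pays $4375 − $113.15 = $4261.85.
Insurer total = bills − traveler's total = $13621 − $2050 = $11571.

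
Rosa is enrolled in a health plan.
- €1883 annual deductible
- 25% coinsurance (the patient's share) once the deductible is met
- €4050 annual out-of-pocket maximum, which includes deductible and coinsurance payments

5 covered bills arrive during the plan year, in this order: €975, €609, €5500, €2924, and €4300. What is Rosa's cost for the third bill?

€1599.25

Claim 1 (€975): fully absorbed by the deductible. Cost to patient: €975. OOP to date €975.
Claim 2 (€609): all of it applies to the deductible. Patient owes €609 (running OOP €1584).
Claim 3 (€5500): €299 finishes the deductible; €5201 goes to coinsurance; coinsurance €5201 × 25% = €1300.25. Cost to patient: €1599.25. OOP to date €3183.25.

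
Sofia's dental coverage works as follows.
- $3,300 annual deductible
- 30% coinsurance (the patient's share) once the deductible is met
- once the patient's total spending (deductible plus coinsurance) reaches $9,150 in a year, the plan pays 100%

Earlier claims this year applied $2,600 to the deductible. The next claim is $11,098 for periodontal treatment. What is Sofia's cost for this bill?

$3,819.40

Remaining deductible: $3,300 − $2,600 = $700.
That leaves $11,098 − $700 = $10,398 for coinsurance.
30% of $10,398 = $3,119.40 falls to the patient.
Patient responsibility before any cap: $700 + $3,119.40 = $3,819.40.
Cumulative spending $2,600 + $3,819.40 = $6,419.40 stays under the $9,150 maximum.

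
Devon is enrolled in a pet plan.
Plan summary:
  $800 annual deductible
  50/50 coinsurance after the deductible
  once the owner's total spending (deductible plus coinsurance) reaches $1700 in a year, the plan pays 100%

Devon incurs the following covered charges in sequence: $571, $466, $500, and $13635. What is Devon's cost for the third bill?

Bill 1, $571: fully absorbed by the deductible. Cost to owner: $571. OOP to date $571.
Bill 2, $466: deductible takes $229, $237 remains; coinsurance $237 × 50% = $118.50. Cost to owner: $347.50. OOP to date $918.50.
Bill 3, $500: 50% coinsurance on $500 = $250. Owner owes $250 (running OOP $1168.50).

$250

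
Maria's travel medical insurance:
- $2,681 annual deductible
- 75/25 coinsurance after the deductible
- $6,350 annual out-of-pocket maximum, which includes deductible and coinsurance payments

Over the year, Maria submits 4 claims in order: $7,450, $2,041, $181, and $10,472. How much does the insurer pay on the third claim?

Claim 1 ($7,450): $2,681 to deductible, leaving $4,769; coinsurance $4,769 × 25% = $1,192.25. Traveler pays $3,873.25; OOP now $3,873.25. Insurer: $7,450 − $3,873.25 = $3,576.75.
Claim 2 ($2,041): 25% coinsurance on $2,041 = $510.25. Traveler owes $510.25 (running OOP $4,383.50). Insurer: $2,041 − $510.25 = $1,530.75.
Claim 3 ($181): deductible already satisfied, so traveler's share is 25% × $181 = $45.25. Traveler owes $45.25 (running OOP $4,428.75). Plan pays $181 − $45.25 = $135.75.

$135.75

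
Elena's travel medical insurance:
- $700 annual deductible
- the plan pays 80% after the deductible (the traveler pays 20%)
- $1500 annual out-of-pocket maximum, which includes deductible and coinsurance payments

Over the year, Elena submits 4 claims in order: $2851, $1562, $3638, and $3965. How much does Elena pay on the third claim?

$57.40

Claim 1 — $2851: $700 finishes the deductible; $2151 goes to coinsurance; 20% of $2151 = $430.20. Traveler owes $1130.20 (running OOP $1130.20).
Claim 2 — $1562: 20% coinsurance on $1562 = $312.40. Cost to traveler: $312.40. OOP to date $1442.60.
Claim 3 — $3638: deductible already satisfied, so traveler's share is 20% × $3638 = $727.60. That would push OOP to $2170.20, over the $1500 cap, so traveler pays $1500 − $1442.60 = $57.40.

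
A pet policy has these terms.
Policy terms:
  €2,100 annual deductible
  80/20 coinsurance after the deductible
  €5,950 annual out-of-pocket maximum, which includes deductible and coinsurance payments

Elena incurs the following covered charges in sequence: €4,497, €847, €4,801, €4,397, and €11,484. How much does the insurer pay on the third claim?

Claim 1 — €4,497: €2,100 to deductible, leaving €2,397; owner's 20% is €479.40. Cost to owner: €2,579.40. OOP to date €2,579.40. Insurer: €4,497 − €2,579.40 = €1,917.60.
Claim 2 — €847: deductible met; 20% of €847 = €169.40. Owner pays €169.40; OOP now €2,748.80. Insurer: €847 − €169.40 = €677.60.
Claim 3 — €4,801: deductible already satisfied, so owner's share is 20% × €4,801 = €960.20. Cost to owner: €960.20. OOP to date €3,709. Insurer: €4,801 − €960.20 = €3,840.80.

€3,840.80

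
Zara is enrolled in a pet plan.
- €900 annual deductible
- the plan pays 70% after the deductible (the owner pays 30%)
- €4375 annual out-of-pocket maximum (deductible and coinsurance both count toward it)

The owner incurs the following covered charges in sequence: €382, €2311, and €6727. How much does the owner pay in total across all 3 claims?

€3456

Claim 1 — €382: fully absorbed by the deductible. Cost to owner: €382. OOP to date €382.
Claim 2 — €2311: €518 finishes the deductible; €1793 goes to coinsurance; owner's 30% is €537.90. Owner pays €1055.90; OOP now €1437.90.
Claim 3 — €6727: deductible met; 30% of €6727 = €2018.10. Cost to owner: €2018.10. OOP to date €3456.
Total paid by the owner: €382 + €1055.90 + €2018.10 = €3456.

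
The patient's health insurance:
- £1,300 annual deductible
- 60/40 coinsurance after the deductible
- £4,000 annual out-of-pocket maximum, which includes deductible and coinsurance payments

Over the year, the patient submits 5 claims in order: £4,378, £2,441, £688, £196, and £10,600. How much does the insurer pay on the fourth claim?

Claim 1 — £4,378: deductible takes £1,300, £3,078 remains; 40% of £3,078 = £1,231.20. Cost to patient: £2,531.20. OOP to date £2,531.20. Plan pays £4,378 − £2,531.20 = £1,846.80.
Claim 2 — £2,441: deductible met; 40% of £2,441 = £976.40. Patient owes £976.40 (running OOP £3,507.60). Plan pays £2,441 − £976.40 = £1,464.60.
Claim 3 — £688: 40% coinsurance on £688 = £275.20. Cost to patient: £275.20. OOP to date £3,782.80. Plan pays £688 − £275.20 = £412.80.
Claim 4 — £196: deductible already satisfied, so patient's share is 40% × £196 = £78.40. Patient owes £78.40 (running OOP £3,861.20). Insurer: £196 − £78.40 = £117.60.

£117.60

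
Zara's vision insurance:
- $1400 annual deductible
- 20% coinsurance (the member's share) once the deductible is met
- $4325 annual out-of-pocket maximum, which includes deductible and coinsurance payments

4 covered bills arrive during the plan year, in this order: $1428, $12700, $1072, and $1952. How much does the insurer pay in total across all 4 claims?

$12827

Claim 1 — $1428: $1400 to deductible, leaving $28; 20% of $28 = $5.60. Member owes $1405.60 (running OOP $1405.60). Insurer: $1428 − $1405.60 = $22.40.
Claim 2 — $12700: deductible met; 20% of $12700 = $2540. Cost to member: $2540. OOP to date $3945.60. Plan pays $12700 − $2540 = $10160.
Claim 3 — $1072: deductible met; 20% of $1072 = $214.40. Cost to member: $214.40. OOP to date $4160. Plan pays $1072 − $214.40 = $857.60.
Claim 4 — $1952: 20% coinsurance on $1952 = $390.40. OOP would hit $4550.40 > $4325, so the cap limits the member to $4325 − $4160 = $165. Plan pays $1952 − $165 = $1787.
Insurer total: $22.40 + $10160 + $857.60 + $1787 = $12827.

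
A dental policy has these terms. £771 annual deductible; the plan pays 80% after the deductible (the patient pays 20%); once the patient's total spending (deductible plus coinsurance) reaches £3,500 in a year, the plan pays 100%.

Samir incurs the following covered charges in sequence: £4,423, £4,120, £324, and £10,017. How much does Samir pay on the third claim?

£64.80

Claim 1 — £4,423: £771 finishes the deductible; £3,652 goes to coinsurance; 20% of £3,652 = £730.40. Cost to patient: £1,501.40. OOP to date £1,501.40.
Claim 2 — £4,120: 20% coinsurance on £4,120 = £824. Patient pays £824; OOP now £2,325.40.
Claim 3 — £324: deductible already satisfied, so patient's share is 20% × £324 = £64.80. Patient pays £64.80; OOP now £2,390.20.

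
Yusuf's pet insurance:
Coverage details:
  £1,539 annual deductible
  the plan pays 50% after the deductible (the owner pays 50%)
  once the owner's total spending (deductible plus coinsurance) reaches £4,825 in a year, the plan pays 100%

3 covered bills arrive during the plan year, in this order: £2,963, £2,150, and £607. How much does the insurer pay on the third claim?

£303.50

Claim 1 (£2,963): deductible takes £1,539, £1,424 remains; owner's 50% is £712. Cost to owner: £2,251. OOP to date £2,251. Plan pays £2,963 − £2,251 = £712.
Claim 2 (£2,150): deductible met; 50% of £2,150 = £1,075. Cost to owner: £1,075. OOP to date £3,326. Plan pays £2,150 − £1,075 = £1,075.
Claim 3 (£607): deductible already satisfied, so owner's share is 50% × £607 = £303.50. Cost to owner: £303.50. OOP to date £3,629.50. Plan pays £607 − £303.50 = £303.50.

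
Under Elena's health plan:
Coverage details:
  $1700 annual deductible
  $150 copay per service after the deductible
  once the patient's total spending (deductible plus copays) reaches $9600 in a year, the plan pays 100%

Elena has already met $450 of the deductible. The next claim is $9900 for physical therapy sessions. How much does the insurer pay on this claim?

$8500

Deductible still to meet: $1700 − $450 = $1250.
The remaining $8650 (= $9900 − $1250) moves to the copay.
Copay on this service: $150.
That puts the patient's cost at $1250 + $150 = $1400 before any cap.
Total out-of-pocket so far would be $450 + $1400 = $1850, below the $9600 cap — no reduction.
The insurer covers the remainder: $9900 − $1400 = $8500.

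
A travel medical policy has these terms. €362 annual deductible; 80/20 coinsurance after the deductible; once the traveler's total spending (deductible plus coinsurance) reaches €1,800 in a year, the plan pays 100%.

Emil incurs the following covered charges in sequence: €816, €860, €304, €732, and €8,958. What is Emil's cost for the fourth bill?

Bill 1, €816: €362 finishes the deductible; €454 goes to coinsurance; traveler's 20% is €90.80. Cost to traveler: €452.80. OOP to date €452.80.
Bill 2, €860: deductible already satisfied, so traveler's share is 20% × €860 = €172. Cost to traveler: €172. OOP to date €624.80.
Bill 3, €304: 20% coinsurance on €304 = €60.80. Traveler owes €60.80 (running OOP €685.60).
Bill 4, €732: deductible met; 20% of €732 = €146.40. Traveler owes €146.40 (running OOP €832).

€146.40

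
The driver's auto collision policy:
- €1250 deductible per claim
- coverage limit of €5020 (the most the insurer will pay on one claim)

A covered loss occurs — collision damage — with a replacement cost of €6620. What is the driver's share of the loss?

Subtract the deductible: €6620 − €1250 = €5370.
€5370 exceeds the €5020 limit, so the insurer pays the limit: €5020.
Driver's share is the uncovered remainder: €6620 − €5020 = €1600.

€1600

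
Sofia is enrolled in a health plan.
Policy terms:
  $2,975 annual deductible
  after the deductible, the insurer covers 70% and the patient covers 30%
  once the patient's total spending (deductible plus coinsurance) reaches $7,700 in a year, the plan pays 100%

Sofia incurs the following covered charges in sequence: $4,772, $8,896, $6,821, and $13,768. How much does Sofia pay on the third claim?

Claim 1 ($4,772): $2,975 to deductible, leaving $1,797; coinsurance $1,797 × 30% = $539.10. Cost to patient: $3,514.10. OOP to date $3,514.10.
Claim 2 ($8,896): 30% coinsurance on $8,896 = $2,668.80. Cost to patient: $2,668.80. OOP to date $6,182.90.
Claim 3 ($6,821): deductible met; 30% of $6,821 = $2,046.30. OOP would hit $8,229.20 > $7,700, so the cap limits the patient to $7,700 − $6,182.90 = $1,517.10.

$1,517.10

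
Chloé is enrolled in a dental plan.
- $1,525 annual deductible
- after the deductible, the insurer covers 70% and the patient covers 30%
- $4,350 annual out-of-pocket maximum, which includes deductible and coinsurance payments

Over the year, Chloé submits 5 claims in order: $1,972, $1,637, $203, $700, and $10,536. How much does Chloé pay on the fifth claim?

$1,928.90

Claim 1 — $1,972: $1,525 to deductible, leaving $447; patient's 30% is $134.10. Patient pays $1,659.10; OOP now $1,659.10.
Claim 2 — $1,637: 30% coinsurance on $1,637 = $491.10. Patient pays $491.10; OOP now $2,150.20.
Claim 3 — $203: deductible met; 30% of $203 = $60.90. Patient owes $60.90 (running OOP $2,211.10).
Claim 4 — $700: deductible met; 30% of $700 = $210. Cost to patient: $210. OOP to date $2,421.10.
Claim 5 — $10,536: deductible met; 30% of $10,536 = $3,160.80. Adding that to $2,421.10 gives $5,581.90, past the $4,350 cap; patient pays only $4,350 − $2,421.10 = $1,928.90.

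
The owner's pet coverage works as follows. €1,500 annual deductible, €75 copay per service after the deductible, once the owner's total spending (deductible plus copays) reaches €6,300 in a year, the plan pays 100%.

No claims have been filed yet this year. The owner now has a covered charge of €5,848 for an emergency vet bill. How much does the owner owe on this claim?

€1,575

The full €1,500 deductible is still open; €1,500 of this bill applies to it.
The remaining €4,348 (= €5,848 − €1,500) moves to the copay.
Copay on this service: €75.
Owner responsibility before any cap: €1,500 + €75 = €1,575.
Total out-of-pocket so far would be €0 + €1,575 = €1,575, below the €6,300 cap — no reduction.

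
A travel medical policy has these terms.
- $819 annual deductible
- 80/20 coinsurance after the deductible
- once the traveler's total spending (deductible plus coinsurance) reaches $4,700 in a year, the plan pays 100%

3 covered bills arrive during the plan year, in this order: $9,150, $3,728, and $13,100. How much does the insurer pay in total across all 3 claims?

$21,278

Bill 1, $9,150: $819 finishes the deductible; $8,331 goes to coinsurance; coinsurance $8,331 × 20% = $1,666.20. Traveler pays $2,485.20; OOP now $2,485.20. Plan pays $9,150 − $2,485.20 = $6,664.80.
Bill 2, $3,728: 20% coinsurance on $3,728 = $745.60. Cost to traveler: $745.60. OOP to date $3,230.80. Plan pays $3,728 − $745.60 = $2,982.40.
Bill 3, $13,100: deductible already satisfied, so traveler's share is 20% × $13,100 = $2,620. That would push OOP to $5,850.80, over the $4,700 cap, so traveler pays $4,700 − $3,230.80 = $1,469.20. Plan pays $13,100 − $1,469.20 = $11,630.80.
Insurer total: $6,664.80 + $2,982.40 + $11,630.80 = $21,278.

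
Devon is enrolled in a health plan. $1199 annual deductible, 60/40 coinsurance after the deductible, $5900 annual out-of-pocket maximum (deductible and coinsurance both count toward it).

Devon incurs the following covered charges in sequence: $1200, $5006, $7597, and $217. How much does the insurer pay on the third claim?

$4898.80

#1 ($1200): deductible takes $1199, $1 remains; 40% of $1 = $0.40. Patient pays $1199.40; OOP now $1199.40. Insurer: $1200 − $1199.40 = $0.60.
#2 ($5006): deductible met; 40% of $5006 = $2002.40. Cost to patient: $2002.40. OOP to date $3201.80. Plan pays $5006 − $2002.40 = $3003.60.
#3 ($7597): deductible already satisfied, so patient's share is 40% × $7597 = $3038.80. That would push OOP to $6240.60, over the $5900 cap, so patient pays $5900 − $3201.80 = $2698.20. Plan pays $7597 − $2698.20 = $4898.80.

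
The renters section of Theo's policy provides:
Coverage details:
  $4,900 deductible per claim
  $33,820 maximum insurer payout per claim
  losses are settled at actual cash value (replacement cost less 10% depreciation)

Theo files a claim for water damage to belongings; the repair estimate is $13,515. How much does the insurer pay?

Depreciate 10%: the covered value is $13,515 × 0.9 = $12,163.50.
Less the $4,900 deductible: $12,163.50 − $4,900 = $7,263.50.
$7,263.50 is within the $33,820 limit, so the insurer pays $7,263.50.

$7,263.50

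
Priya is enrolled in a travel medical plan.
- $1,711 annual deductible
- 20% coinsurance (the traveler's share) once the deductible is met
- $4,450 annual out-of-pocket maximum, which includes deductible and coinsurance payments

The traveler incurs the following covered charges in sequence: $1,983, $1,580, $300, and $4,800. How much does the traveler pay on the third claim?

#1 ($1,983): $1,711 to deductible, leaving $272; coinsurance $272 × 20% = $54.40. Cost to traveler: $1,765.40. OOP to date $1,765.40.
#2 ($1,580): 20% coinsurance on $1,580 = $316. Cost to traveler: $316. OOP to date $2,081.40.
#3 ($300): 20% coinsurance on $300 = $60. Cost to traveler: $60. OOP to date $2,141.40.

$60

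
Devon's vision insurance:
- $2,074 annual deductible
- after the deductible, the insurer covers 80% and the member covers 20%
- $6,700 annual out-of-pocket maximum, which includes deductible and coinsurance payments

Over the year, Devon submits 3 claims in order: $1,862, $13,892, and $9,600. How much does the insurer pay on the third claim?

Claim 1 — $1,862: fully absorbed by the deductible. Member owes $1,862 (running OOP $1,862). Insurer: $1,862 − $1,862 = $0.
Claim 2 — $13,892: deductible takes $212, $13,680 remains; 20% of $13,680 = $2,736. Member owes $2,948 (running OOP $4,810). Insurer: $13,892 − $2,948 = $10,944.
Claim 3 — $9,600: deductible already satisfied, so member's share is 20% × $9,600 = $1,920. Adding that to $4,810 gives $6,730, past the $6,700 cap; member pays only $6,700 − $4,810 = $1,890. Plan pays $9,600 − $1,890 = $7,710.

$7,710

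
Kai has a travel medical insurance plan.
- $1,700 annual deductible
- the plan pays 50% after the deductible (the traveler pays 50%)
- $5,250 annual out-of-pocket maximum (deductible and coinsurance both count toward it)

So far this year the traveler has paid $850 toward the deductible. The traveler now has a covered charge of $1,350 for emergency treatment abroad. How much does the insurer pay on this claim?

Remaining deductible: $1,700 − $850 = $850.
The remaining $500 (= $1,350 − $850) moves to coinsurance.
Coinsurance: $500 × 50% = $250.
Traveler responsibility before any cap: $850 + $250 = $1,100.
Cumulative spending $850 + $1,100 = $1,950 stays under the $5,250 maximum.
Insurer pays the balance: $1,350 − $1,100 = $250.

$250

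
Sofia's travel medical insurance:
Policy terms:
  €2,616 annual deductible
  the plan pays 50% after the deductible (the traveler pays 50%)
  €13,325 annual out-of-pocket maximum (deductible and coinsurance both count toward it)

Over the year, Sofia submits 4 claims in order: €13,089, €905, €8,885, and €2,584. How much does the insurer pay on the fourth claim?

Claim 1 (€13,089): deductible takes €2,616, €10,473 remains; 50% of €10,473 = €5,236.50. Cost to traveler: €7,852.50. OOP to date €7,852.50. Insurer: €13,089 − €7,852.50 = €5,236.50.
Claim 2 (€905): 50% coinsurance on €905 = €452.50. Traveler owes €452.50 (running OOP €8,305). Insurer: €905 − €452.50 = €452.50.
Claim 3 (€8,885): deductible already satisfied, so traveler's share is 50% × €8,885 = €4,442.50. Traveler owes €4,442.50 (running OOP €12,747.50). Plan pays €8,885 − €4,442.50 = €4,442.50.
Claim 4 (€2,584): 50% coinsurance on €2,584 = €1,292. Adding that to €12,747.50 gives €14,039.50, past the €13,325 cap; traveler pays only €13,325 − €12,747.50 = €577.50. Insurer: €2,584 − €577.50 = €2,006.50.

€2,006.50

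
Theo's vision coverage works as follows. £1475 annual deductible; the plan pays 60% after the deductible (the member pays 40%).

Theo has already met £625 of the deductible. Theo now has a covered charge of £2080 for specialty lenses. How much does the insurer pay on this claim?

£738

Remaining deductible: £1475 − £625 = £850.
That leaves £2080 − £850 = £1230 for coinsurance.
Member's 40% share of £1230 is £492.
So the member owes £850 + £492 = £1342.
The plan picks up £2080 − £1342 = £738.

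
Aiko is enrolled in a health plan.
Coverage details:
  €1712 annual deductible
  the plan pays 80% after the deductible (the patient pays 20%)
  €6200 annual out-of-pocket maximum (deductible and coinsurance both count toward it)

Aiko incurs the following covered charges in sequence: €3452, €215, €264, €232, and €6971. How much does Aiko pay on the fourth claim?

Claim 1 (€3452): €1712 finishes the deductible; €1740 goes to coinsurance; coinsurance €1740 × 20% = €348. Cost to patient: €2060. OOP to date €2060.
Claim 2 (€215): deductible already satisfied, so patient's share is 20% × €215 = €43. Patient owes €43 (running OOP €2103).
Claim 3 (€264): 20% coinsurance on €264 = €52.80. Patient owes €52.80 (running OOP €2155.80).
Claim 4 (€232): deductible met; 20% of €232 = €46.40. Patient owes €46.40 (running OOP €2202.20).

€46.40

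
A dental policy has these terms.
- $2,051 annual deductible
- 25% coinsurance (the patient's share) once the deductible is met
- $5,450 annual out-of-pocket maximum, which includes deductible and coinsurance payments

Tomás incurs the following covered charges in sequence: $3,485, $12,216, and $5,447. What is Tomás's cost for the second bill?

$3,040.50

Claim 1 ($3,485): deductible takes $2,051, $1,434 remains; patient's 25% is $358.50. Cost to patient: $2,409.50. OOP to date $2,409.50.
Claim 2 ($12,216): deductible already satisfied, so patient's share is 25% × $12,216 = $3,054. That would push OOP to $5,463.50, over the $5,450 cap, so patient pays $5,450 − $2,409.50 = $3,040.50.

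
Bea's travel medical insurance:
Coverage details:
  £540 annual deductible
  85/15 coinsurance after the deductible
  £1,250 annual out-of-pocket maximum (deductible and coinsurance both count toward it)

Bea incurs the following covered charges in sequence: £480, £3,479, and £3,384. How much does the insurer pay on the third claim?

#1 (£480): entire amount goes to the deductible. Traveler owes £480 (running OOP £480). Plan pays £480 − £480 = £0.
#2 (£3,479): deductible takes £60, £3,419 remains; traveler's 15% is £512.85. Traveler pays £572.85; OOP now £1,052.85. Plan pays £3,479 − £572.85 = £2,906.15.
#3 (£3,384): deductible met; 15% of £3,384 = £507.60. That would push OOP to £1,560.45, over the £1,250 cap, so traveler pays £1,250 − £1,052.85 = £197.15. Insurer: £3,384 − £197.15 = £3,186.85.

£3,186.85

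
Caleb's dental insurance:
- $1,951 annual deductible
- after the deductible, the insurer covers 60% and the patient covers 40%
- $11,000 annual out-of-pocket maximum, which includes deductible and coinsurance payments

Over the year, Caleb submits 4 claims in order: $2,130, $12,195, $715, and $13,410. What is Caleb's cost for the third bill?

$286

Claim 1 — $2,130: $1,951 finishes the deductible; $179 goes to coinsurance; coinsurance $179 × 40% = $71.60. Cost to patient: $2,022.60. OOP to date $2,022.60.
Claim 2 — $12,195: deductible already satisfied, so patient's share is 40% × $12,195 = $4,878. Cost to patient: $4,878. OOP to date $6,900.60.
Claim 3 — $715: deductible already satisfied, so patient's share is 40% × $715 = $286. Patient pays $286; OOP now $7,186.60.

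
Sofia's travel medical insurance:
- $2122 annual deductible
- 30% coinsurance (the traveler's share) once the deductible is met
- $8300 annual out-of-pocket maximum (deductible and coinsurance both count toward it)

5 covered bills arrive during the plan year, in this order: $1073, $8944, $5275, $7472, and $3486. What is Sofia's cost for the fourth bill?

$2227

Claim 1 ($1073): all of it applies to the deductible. Traveler owes $1073 (running OOP $1073).
Claim 2 ($8944): $1049 finishes the deductible; $7895 goes to coinsurance; 30% of $7895 = $2368.50. Traveler owes $3417.50 (running OOP $4490.50).
Claim 3 ($5275): deductible already satisfied, so traveler's share is 30% × $5275 = $1582.50. Cost to traveler: $1582.50. OOP to date $6073.
Claim 4 ($7472): deductible already satisfied, so traveler's share is 30% × $7472 = $2241.60. Adding that to $6073 gives $8314.60, past the $8300 cap; traveler pays only $8300 − $6073 = $2227.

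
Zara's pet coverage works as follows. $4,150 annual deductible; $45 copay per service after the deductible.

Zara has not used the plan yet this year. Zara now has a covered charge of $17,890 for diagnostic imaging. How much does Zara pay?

$4,195

The full $4,150 deductible is still open; $4,150 of this bill applies to it.
That leaves $17,890 − $4,150 = $13,740 for the copay.
Copay on this service: $45.
So the owner owes $4,150 + $45 = $4,195.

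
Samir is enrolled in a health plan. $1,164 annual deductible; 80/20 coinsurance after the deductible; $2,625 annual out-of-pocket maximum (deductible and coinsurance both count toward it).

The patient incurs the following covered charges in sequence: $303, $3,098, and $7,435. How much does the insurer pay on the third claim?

$6,421.40

Claim 1 — $303: all of it applies to the deductible. Patient pays $303; OOP now $303. Insurer: $303 − $303 = $0.
Claim 2 — $3,098: $861 to deductible, leaving $2,237; 20% of $2,237 = $447.40. Patient owes $1,308.40 (running OOP $1,611.40). Plan pays $3,098 − $1,308.40 = $1,789.60.
Claim 3 — $7,435: deductible already satisfied, so patient's share is 20% × $7,435 = $1,487. That would push OOP to $3,098.40, over the $2,625 cap, so patient pays $2,625 − $1,611.40 = $1,013.60. Insurer: $7,435 − $1,013.60 = $6,421.40.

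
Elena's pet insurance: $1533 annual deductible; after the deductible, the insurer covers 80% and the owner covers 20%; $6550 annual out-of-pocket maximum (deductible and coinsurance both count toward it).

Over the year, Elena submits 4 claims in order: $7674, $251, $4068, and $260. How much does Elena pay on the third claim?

$813.60

Claim 1 — $7674: $1533 to deductible, leaving $6141; 20% of $6141 = $1228.20. Cost to owner: $2761.20. OOP to date $2761.20.
Claim 2 — $251: deductible already satisfied, so owner's share is 20% × $251 = $50.20. Cost to owner: $50.20. OOP to date $2811.40.
Claim 3 — $4068: deductible already satisfied, so owner's share is 20% × $4068 = $813.60. Cost to owner: $813.60. OOP to date $3625.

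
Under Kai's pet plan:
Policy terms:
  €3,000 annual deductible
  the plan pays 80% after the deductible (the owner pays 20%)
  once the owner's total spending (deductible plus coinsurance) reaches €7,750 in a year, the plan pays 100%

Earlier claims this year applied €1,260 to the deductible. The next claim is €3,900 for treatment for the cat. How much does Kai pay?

€2,172

Remaining deductible: €3,000 − €1,260 = €1,740.
The remaining €2,160 (= €3,900 − €1,740) moves to coinsurance.
Owner's 20% share of €2,160 is €432.
That puts the owner's cost at €1,740 + €432 = €2,172 before any cap.
Cumulative spending €1,260 + €2,172 = €3,432 stays under the €7,750 maximum.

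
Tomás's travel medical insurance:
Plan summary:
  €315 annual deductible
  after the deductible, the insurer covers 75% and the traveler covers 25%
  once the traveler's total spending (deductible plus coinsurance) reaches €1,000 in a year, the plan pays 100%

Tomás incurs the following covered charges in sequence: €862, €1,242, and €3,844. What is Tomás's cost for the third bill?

Claim 1 — €862: deductible takes €315, €547 remains; traveler's 25% is €136.75. Traveler pays €451.75; OOP now €451.75.
Claim 2 — €1,242: deductible met; 25% of €1,242 = €310.50. Cost to traveler: €310.50. OOP to date €762.25.
Claim 3 — €3,844: deductible met; 25% of €3,844 = €961. Adding that to €762.25 gives €1,723.25, past the €1,000 cap; traveler pays only €1,000 − €762.25 = €237.75.

€237.75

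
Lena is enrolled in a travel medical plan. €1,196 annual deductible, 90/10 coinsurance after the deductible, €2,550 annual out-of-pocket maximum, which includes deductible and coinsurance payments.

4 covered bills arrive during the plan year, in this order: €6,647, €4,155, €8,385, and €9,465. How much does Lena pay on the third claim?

#1 (€6,647): €1,196 finishes the deductible; €5,451 goes to coinsurance; coinsurance €5,451 × 10% = €545.10. Traveler owes €1,741.10 (running OOP €1,741.10).
#2 (€4,155): deductible already satisfied, so traveler's share is 10% × €4,155 = €415.50. Traveler owes €415.50 (running OOP €2,156.60).
#3 (€8,385): deductible already satisfied, so traveler's share is 10% × €8,385 = €838.50. OOP would hit €2,995.10 > €2,550, so the cap limits the traveler to €2,550 − €2,156.60 = €393.40.

€393.40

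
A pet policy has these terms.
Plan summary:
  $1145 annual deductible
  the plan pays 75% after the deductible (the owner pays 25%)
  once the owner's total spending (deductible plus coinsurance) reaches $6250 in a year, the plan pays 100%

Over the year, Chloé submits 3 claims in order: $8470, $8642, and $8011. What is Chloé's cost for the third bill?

$1113.25

Bill 1, $8470: $1145 finishes the deductible; $7325 goes to coinsurance; 25% of $7325 = $1831.25. Owner pays $2976.25; OOP now $2976.25.
Bill 2, $8642: deductible already satisfied, so owner's share is 25% × $8642 = $2160.50. Owner pays $2160.50; OOP now $5136.75.
Bill 3, $8011: 25% coinsurance on $8011 = $2002.75. Adding that to $5136.75 gives $7139.50, past the $6250 cap; owner pays only $6250 − $5136.75 = $1113.25.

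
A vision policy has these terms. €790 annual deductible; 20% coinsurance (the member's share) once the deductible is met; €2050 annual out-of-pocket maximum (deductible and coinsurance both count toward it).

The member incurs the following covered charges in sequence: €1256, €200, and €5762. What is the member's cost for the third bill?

#1 (€1256): €790 finishes the deductible; €466 goes to coinsurance; 20% of €466 = €93.20. Member pays €883.20; OOP now €883.20.
#2 (€200): 20% coinsurance on €200 = €40. Cost to member: €40. OOP to date €923.20.
#3 (€5762): 20% coinsurance on €5762 = €1152.40. Adding that to €923.20 gives €2075.60, past the €2050 cap; member pays only €2050 − €923.20 = €1126.80.

€1126.80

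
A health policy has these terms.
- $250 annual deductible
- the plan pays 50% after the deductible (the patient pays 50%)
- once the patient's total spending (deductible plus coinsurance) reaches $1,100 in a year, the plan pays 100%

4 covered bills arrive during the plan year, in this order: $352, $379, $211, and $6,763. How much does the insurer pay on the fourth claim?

Bill 1, $352: $250 finishes the deductible; $102 goes to coinsurance; patient's 50% is $51. Patient owes $301 (running OOP $301). Insurer: $352 − $301 = $51.
Bill 2, $379: deductible met; 50% of $379 = $189.50. Cost to patient: $189.50. OOP to date $490.50. Plan pays $379 − $189.50 = $189.50.
Bill 3, $211: deductible already satisfied, so patient's share is 50% × $211 = $105.50. Cost to patient: $105.50. OOP to date $596. Plan pays $211 − $105.50 = $105.50.
Bill 4, $6,763: deductible met; 50% of $6,763 = $3,381.50. Adding that to $596 gives $3,977.50, past the $1,100 cap; patient pays only $1,100 − $596 = $504. Insurer: $6,763 − $504 = $6,259.

$6,259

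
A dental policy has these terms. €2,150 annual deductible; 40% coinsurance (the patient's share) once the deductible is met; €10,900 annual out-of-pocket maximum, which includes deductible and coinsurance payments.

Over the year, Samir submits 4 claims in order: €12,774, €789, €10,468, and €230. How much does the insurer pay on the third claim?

€6,283.20

Claim 1 — €12,774: €2,150 to deductible, leaving €10,624; patient's 40% is €4,249.60. Patient pays €6,399.60; OOP now €6,399.60. Insurer: €12,774 − €6,399.60 = €6,374.40.
Claim 2 — €789: deductible already satisfied, so patient's share is 40% × €789 = €315.60. Patient owes €315.60 (running OOP €6,715.20). Insurer: €789 − €315.60 = €473.40.
Claim 3 — €10,468: 40% coinsurance on €10,468 = €4,187.20. Adding that to €6,715.20 gives €10,902.40, past the €10,900 cap; patient pays only €10,900 − €6,715.20 = €4,184.80. Plan pays €10,468 − €4,184.80 = €6,283.20.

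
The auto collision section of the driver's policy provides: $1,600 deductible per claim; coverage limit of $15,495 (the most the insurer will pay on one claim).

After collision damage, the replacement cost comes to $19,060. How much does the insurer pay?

$15,495

Less the $1,600 deductible: $19,060 − $1,600 = $17,460.
$17,460 exceeds the $15,495 limit, so the insurer pays the limit: $15,495.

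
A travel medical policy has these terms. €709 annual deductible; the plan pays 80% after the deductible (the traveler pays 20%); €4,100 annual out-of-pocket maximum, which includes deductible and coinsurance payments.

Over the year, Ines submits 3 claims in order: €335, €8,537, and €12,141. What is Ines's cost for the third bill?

#1 (€335): all of it applies to the deductible. Cost to traveler: €335. OOP to date €335.
#2 (€8,537): €374 finishes the deductible; €8,163 goes to coinsurance; traveler's 20% is €1,632.60. Cost to traveler: €2,006.60. OOP to date €2,341.60.
#3 (€12,141): deductible met; 20% of €12,141 = €2,428.20. OOP would hit €4,769.80 > €4,100, so the cap limits the traveler to €4,100 − €2,341.60 = €1,758.40.

€1,758.40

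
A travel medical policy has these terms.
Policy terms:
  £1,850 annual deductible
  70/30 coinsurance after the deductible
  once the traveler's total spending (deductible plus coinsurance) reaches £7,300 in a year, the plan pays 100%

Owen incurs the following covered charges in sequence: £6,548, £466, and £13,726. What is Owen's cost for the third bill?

#1 (£6,548): £1,850 to deductible, leaving £4,698; coinsurance £4,698 × 30% = £1,409.40. Traveler owes £3,259.40 (running OOP £3,259.40).
#2 (£466): 30% coinsurance on £466 = £139.80. Cost to traveler: £139.80. OOP to date £3,399.20.
#3 (£13,726): 30% coinsurance on £13,726 = £4,117.80. That would push OOP to £7,517, over the £7,300 cap, so traveler pays £7,300 − £3,399.20 = £3,900.80.

£3,900.80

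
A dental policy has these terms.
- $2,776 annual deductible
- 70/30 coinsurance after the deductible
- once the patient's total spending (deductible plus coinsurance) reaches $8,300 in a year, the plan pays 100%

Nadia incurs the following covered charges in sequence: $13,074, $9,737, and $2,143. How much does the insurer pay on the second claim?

Claim 1 ($13,074): $2,776 finishes the deductible; $10,298 goes to coinsurance; coinsurance $10,298 × 30% = $3,089.40. Cost to patient: $5,865.40. OOP to date $5,865.40. Plan pays $13,074 − $5,865.40 = $7,208.60.
Claim 2 ($9,737): deductible met; 30% of $9,737 = $2,921.10. OOP would hit $8,786.50 > $8,300, so the cap limits the patient to $8,300 − $5,865.40 = $2,434.60. Insurer: $9,737 − $2,434.60 = $7,302.40.

$7,302.40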